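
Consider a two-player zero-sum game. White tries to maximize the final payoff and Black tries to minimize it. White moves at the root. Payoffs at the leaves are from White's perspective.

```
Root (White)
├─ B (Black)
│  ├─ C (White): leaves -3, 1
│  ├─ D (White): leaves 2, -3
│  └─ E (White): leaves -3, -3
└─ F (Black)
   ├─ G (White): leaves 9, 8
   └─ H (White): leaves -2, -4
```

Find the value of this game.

C (White): max(-3, 1) = 1
D (White): max(2, -3) = 2
E (White): max(-3, -3) = -3
B (Black): min(1, 2, -3) = -3
G (White): max(9, 8) = 9
H (White): max(-2, -4) = -2
F (Black): min(9, -2) = -2
Root (White): max(-3, -2) = -2

-2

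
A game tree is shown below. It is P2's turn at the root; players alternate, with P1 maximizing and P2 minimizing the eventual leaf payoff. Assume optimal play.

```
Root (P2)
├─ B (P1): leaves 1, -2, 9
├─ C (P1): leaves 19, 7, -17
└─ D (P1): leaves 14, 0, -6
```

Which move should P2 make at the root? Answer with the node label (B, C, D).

B

B (P1): max(1, -2, 9) = 9
C (P1): max(19, 7, -17) = 19
D (P1): max(14, 0, -6) = 14
Root (P2): min(9, 19, 14) = 9
P2 picks the child with the lowest value: B (value 9).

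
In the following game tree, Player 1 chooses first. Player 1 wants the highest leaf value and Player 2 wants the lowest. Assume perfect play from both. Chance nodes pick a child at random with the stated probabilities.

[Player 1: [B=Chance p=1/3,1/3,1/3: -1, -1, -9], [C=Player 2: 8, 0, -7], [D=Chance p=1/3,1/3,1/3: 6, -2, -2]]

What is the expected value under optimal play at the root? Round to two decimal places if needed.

0.67

B (Chance): 1/3·-1 + 1/3·-1 + 1/3·-9 = -3.67
C (Player 2): min(8, 0, -7) = -7
D (Chance): 1/3·6 + 1/3·-2 + 1/3·-2 = 0.67
Root (Player 1): max(-3.67, -7, 0.67) = 0.67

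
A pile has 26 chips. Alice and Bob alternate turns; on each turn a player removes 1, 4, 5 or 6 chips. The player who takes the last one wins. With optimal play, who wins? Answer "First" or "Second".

First

W/L table (W = player to move can force a win):
i:   0  1  2  3  4  5  6  7  8  9 10 11 12 13 14 15 16 17 18 19 20 21 22 23 24 25 26
     L  W  L  W  W  W  W  W  W  L  W  L  W  W  W  W  W  W  L  W  L  W  W  W  W  W  W
Position 26 is W, so the first player wins.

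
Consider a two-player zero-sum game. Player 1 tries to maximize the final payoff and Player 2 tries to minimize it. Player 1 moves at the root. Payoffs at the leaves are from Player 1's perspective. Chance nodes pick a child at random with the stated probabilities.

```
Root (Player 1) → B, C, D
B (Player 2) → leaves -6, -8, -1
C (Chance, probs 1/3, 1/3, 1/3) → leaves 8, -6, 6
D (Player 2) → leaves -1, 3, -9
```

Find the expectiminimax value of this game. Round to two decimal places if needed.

2.67

B (Player 2): min(-6, -8, -1) = -8
C (Chance): 1/3·8 + 1/3·-6 + 1/3·6 = 2.67
D (Player 2): min(-1, 3, -9) = -9
Root (Player 1): max(-8, 2.67, -9) = 2.67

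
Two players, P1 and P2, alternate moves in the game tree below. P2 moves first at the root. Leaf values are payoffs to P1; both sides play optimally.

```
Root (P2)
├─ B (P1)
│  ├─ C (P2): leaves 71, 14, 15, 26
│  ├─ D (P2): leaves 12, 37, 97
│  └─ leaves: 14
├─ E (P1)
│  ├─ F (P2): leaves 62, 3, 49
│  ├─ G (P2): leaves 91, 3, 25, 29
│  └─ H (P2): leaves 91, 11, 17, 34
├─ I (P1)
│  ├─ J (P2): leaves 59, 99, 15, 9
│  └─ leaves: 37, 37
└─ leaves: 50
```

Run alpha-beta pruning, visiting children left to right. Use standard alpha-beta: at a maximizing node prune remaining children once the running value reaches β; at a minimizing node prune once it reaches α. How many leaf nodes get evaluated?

C [α=-∞,β=+∞]: v=14
D [α=14,β=+∞]: v=12 after child 1 ≤ α → α-cutoff, skip 2
B [α=-∞,β=+∞]: v=14
F [α=-∞,β=14]: v=3
G [α=3,β=14]: v=3 after child 2 ≤ α → α-cutoff, skip 2
H [α=3,β=14]: v=11
E [α=-∞,β=14]: v=11
J [α=-∞,β=11]: v=9
I [α=-∞,β=11]: v=37 after child 2 ≥ β → β-cutoff, skip 1
Root [α=-∞,β=+∞]: v=11
Leaves evaluated: 21 of 26.

21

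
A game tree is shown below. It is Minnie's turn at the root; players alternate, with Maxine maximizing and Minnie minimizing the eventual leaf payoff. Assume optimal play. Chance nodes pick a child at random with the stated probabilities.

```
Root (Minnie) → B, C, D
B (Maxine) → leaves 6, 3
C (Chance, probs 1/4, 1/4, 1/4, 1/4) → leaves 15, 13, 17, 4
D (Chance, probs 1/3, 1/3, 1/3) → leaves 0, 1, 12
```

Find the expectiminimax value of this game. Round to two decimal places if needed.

4.33

B (Maxine): max(6, 3) = 6
C (Chance): 1/4·15 + 1/4·13 + 1/4·17 + 1/4·4 = 12.25
D (Chance): 1/3·0 + 1/3·1 + 1/3·12 = 4.33
Root (Minnie): min(6, 12.25, 4.33) = 4.33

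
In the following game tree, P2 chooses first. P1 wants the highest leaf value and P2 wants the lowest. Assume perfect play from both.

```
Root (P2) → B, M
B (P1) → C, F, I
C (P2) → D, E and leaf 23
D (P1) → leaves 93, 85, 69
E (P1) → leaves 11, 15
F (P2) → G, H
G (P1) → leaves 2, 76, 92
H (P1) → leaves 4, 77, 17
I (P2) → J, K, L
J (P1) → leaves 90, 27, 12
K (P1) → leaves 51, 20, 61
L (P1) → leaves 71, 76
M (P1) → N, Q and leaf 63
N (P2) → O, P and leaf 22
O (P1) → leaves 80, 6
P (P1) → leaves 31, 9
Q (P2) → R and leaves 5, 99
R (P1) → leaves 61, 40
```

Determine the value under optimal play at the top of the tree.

63

D (P1): max(93, 85, 69) = 93
E (P1): max(11, 15) = 15
C (P2): min(93, 15, 23) = 15
G (P1): max(2, 76, 92) = 92
H (P1): max(4, 77, 17) = 77
F (P2): min(92, 77) = 77
J (P1): max(90, 27, 12) = 90
K (P1): max(51, 20, 61) = 61
L (P1): max(71, 76) = 76
I (P2): min(90, 61, 76) = 61
B (P1): max(15, 77, 61) = 77
O (P1): max(80, 6) = 80
P (P1): max(31, 9) = 31
N (P2): min(80, 31, 22) = 22
R (P1): max(61, 40) = 61
Q (P2): min(61, 5, 99) = 5
M (P1): max(22, 5, 63) = 63
Root (P2): min(77, 63) = 63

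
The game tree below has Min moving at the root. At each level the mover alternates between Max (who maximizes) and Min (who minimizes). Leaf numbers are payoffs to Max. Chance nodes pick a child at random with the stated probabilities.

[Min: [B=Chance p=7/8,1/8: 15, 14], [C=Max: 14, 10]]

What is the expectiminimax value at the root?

14

B (Chance): 7/8·15 + 1/8·14 = 14.88
C (Max): max(14, 10) = 14
Root (Min): min(14.88, 14) = 14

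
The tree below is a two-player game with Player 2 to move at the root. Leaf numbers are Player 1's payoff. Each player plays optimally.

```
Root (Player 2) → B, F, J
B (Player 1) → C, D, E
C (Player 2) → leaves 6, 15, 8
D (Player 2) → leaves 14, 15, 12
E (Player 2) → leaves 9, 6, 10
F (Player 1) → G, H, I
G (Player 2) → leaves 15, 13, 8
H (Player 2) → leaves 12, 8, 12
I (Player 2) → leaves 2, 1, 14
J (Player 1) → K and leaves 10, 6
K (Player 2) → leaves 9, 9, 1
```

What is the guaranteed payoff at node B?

12

C: min(6, 15, 8) = 6
D: min(14, 15, 12) = 12
E: min(9, 6, 10) = 6
B: max(6, 12, 6) = 12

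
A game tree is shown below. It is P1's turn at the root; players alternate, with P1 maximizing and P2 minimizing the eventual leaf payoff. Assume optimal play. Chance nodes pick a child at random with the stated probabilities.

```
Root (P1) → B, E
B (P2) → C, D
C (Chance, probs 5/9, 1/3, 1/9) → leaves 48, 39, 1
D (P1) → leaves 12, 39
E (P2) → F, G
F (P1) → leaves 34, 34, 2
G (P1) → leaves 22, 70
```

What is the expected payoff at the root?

39

C (Chance): 5/9·48 + 1/3·39 + 1/9·1 = 39.78
D (P1): max(12, 39) = 39
B (P2): min(39.78, 39) = 39
F (P1): max(34, 34, 2) = 34
G (P1): max(22, 70) = 70
E (P2): min(34, 70) = 34
Root (P1): max(39, 34) = 39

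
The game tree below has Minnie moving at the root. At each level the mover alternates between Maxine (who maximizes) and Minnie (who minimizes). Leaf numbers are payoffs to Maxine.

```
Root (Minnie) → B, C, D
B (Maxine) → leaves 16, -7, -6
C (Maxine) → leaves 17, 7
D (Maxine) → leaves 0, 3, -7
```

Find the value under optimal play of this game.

B (Maxine): max(16, -7, -6) = 16
C (Maxine): max(17, 7) = 17
D (Maxine): max(0, 3, -7) = 3
Root (Minnie): min(16, 17, 3) = 3

3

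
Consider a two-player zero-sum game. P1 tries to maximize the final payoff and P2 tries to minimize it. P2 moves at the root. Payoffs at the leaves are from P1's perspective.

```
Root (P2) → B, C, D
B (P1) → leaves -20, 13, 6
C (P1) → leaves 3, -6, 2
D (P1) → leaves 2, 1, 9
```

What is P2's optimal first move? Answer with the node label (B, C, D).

C

B (P1): max(-20, 13, 6) = 13
C (P1): max(3, -6, 2) = 3
D (P1): max(2, 1, 9) = 9
Root (P2): min(13, 3, 9) = 3
P2 picks the child with the lowest value: C (value 3).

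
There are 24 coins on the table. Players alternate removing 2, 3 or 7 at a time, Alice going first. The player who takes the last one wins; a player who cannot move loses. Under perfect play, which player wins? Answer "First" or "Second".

First

i:   0  1  2  3  4  5  6  7  8  9 10 11 12 13 14 15 16 17 18 19 20 21 22 23 24
     L  L  W  W  W  L  L  W  W  W  L  L  W  W  W  L  L  W  W  W  L  L  W  W  W
Position 24 is W, so the first player wins.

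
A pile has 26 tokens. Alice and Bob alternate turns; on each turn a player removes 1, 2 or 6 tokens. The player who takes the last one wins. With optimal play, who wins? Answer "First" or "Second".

Positions where the player to move wins (W) vs loses (L):
i:   0  1  2  3  4  5  6  7  8  9 10 11 12 13 14 15 16 17 18 19 20 21 22 23 24 25 26
     L  W  W  L  W  W  W  L  W  W  L  W  W  W  L  W  W  L  W  W  W  L  W  W  L  W  W
Position 26 is W, so the first player wins.

First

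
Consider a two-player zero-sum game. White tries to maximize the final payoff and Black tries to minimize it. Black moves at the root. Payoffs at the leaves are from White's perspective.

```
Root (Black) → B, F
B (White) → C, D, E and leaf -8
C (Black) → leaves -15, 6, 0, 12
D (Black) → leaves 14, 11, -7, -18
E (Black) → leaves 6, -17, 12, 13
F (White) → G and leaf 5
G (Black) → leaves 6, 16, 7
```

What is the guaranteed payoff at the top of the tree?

C (Black): min(-15, 6, 0, 12) = -15
D (Black): min(14, 11, -7, -18) = -18
E (Black): min(6, -17, 12, 13) = -17
B (White): max(-15, -18, -17, -8) = -8
G (Black): min(6, 16, 7) = 6
F (White): max(6, 5) = 6
Root (Black): min(-8, 6) = -8

-8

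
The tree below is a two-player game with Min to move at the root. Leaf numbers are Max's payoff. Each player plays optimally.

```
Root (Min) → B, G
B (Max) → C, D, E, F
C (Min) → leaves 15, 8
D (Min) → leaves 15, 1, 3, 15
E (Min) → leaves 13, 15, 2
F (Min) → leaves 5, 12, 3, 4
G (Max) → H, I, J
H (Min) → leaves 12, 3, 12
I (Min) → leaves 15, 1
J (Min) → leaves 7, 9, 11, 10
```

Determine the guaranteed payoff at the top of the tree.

C (Min): min(15, 8) = 8
D (Min): min(15, 1, 3, 15) = 1
E (Min): min(13, 15, 2) = 2
F (Min): min(5, 12, 3, 4) = 3
B (Max): max(8, 1, 2, 3) = 8
H (Min): min(12, 3, 12) = 3
I (Min): min(15, 1) = 1
J (Min): min(7, 9, 11, 10) = 7
G (Max): max(3, 1, 7) = 7
Root (Min): min(8, 7) = 7

7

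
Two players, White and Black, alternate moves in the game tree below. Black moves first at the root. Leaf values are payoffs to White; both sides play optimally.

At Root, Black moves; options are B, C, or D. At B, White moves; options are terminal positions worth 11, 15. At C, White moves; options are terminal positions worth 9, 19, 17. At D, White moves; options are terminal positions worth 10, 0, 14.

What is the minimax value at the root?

14

B (White): max(11, 15) = 15
C (White): max(9, 19, 17) = 19
D (White): max(10, 0, 14) = 14
Root (Black): min(15, 19, 14) = 14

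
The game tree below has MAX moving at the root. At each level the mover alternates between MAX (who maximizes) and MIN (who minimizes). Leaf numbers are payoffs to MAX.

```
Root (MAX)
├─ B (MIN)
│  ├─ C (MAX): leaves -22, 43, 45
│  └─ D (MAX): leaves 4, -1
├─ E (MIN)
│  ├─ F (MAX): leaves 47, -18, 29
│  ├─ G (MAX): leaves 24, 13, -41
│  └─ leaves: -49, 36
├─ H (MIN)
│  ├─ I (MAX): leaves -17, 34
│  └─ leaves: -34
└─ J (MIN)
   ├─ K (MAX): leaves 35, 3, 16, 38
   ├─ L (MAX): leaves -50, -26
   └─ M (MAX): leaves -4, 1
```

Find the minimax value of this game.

C (MAX): max(-22, 43, 45) = 45
D (MAX): max(4, -1) = 4
B (MIN): min(45, 4) = 4
F (MAX): max(47, -18, 29) = 47
G (MAX): max(24, 13, -41) = 24
E (MIN): min(47, 24, -49, 36) = -49
I (MAX): max(-17, 34) = 34
H (MIN): min(34, -34) = -34
K (MAX): max(35, 3, 16, 38) = 38
L (MAX): max(-50, -26) = -26
M (MAX): max(-4, 1) = 1
J (MIN): min(38, -26, 1) = -26
Root (MAX): max(4, -49, -34, -26) = 4

4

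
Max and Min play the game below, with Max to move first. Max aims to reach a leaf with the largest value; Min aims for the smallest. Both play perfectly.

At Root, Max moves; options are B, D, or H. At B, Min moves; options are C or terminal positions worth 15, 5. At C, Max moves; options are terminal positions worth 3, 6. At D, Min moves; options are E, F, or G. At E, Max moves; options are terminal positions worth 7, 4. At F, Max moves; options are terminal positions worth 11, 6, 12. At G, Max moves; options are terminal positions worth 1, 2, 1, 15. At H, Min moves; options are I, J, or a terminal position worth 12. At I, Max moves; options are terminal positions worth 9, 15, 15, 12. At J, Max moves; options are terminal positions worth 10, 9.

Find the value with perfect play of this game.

C (Max): max(3, 6) = 6
B (Min): min(6, 15, 5) = 5
E (Max): max(7, 4) = 7
F (Max): max(11, 6, 12) = 12
G (Max): max(1, 2, 1, 15) = 15
D (Min): min(7, 12, 15) = 7
I (Max): max(9, 15, 15, 12) = 15
J (Max): max(10, 9) = 10
H (Min): min(15, 10, 12) = 10
Root (Max): max(5, 7, 10) = 10

10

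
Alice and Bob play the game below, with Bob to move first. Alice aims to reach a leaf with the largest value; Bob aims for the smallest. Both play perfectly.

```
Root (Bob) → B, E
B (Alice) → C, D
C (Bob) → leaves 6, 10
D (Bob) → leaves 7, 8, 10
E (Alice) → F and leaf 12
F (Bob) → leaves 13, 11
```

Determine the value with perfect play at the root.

7

C (Bob): min(6, 10) = 6
D (Bob): min(7, 8, 10) = 7
B (Alice): max(6, 7) = 7
F (Bob): min(13, 11) = 11
E (Alice): max(11, 12) = 12
Root (Bob): min(7, 12) = 7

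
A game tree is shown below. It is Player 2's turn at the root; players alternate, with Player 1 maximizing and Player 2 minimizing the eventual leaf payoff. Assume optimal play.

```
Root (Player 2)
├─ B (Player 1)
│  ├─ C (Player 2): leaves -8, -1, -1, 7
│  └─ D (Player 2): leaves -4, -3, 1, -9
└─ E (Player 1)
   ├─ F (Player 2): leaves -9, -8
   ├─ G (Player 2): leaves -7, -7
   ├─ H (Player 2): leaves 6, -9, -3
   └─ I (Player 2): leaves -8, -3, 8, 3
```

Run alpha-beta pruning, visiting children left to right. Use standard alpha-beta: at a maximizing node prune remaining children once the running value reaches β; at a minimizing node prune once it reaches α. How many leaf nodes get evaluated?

C [α=-∞,β=+∞]: v=-8
D [α=-8,β=+∞]: v=-9
B [α=-∞,β=+∞]: v=-8
F [α=-∞,β=-8]: v=-9
G [α=-9,β=-8]: v=-7
E [α=-∞,β=-8]: v=-7 after child 2 ≥ β → β-cutoff, skip 2
Root [α=-∞,β=+∞]: v=-8
Leaves evaluated: 12 of 19.

12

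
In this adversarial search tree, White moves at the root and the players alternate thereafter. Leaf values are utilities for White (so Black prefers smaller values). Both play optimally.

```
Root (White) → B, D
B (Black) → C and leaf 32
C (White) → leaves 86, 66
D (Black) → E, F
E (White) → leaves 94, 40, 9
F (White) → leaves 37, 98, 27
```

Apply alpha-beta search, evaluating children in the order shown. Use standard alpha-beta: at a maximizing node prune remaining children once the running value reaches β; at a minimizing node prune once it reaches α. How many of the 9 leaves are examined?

C [α=-∞,β=+∞]: v=86
B [α=-∞,β=+∞]: v=32
E [α=32,β=+∞]: v=94
F [α=32,β=94]: v=98 after child 2 ≥ β → β-cutoff, skip 1
D [α=32,β=+∞]: v=94
Root [α=-∞,β=+∞]: v=94
Leaves evaluated: 8 of 9.

8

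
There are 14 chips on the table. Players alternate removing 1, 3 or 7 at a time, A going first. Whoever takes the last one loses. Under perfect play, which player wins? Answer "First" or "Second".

Mark each pile size as W (mover wins) or L (mover loses):
i:   0  1  2  3  4  5  6  7  8  9 10 11 12 13 14
     W  L  W  L  W  L  W  L  W  L  W  L  W  L  W
Position 14 is W, so the first player wins.

First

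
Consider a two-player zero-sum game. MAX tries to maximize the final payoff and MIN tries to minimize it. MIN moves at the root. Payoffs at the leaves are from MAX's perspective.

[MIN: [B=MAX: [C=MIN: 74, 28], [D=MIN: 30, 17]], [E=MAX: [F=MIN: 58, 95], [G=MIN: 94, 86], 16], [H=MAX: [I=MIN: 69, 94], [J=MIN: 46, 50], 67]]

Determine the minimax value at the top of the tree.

C (MIN): min(74, 28) = 28
D (MIN): min(30, 17) = 17
B (MAX): max(28, 17) = 28
F (MIN): min(58, 95) = 58
G (MIN): min(94, 86) = 86
E (MAX): max(58, 86, 16) = 86
I (MIN): min(69, 94) = 69
J (MIN): min(46, 50) = 46
H (MAX): max(69, 46, 67) = 69
Root (MIN): min(28, 86, 69) = 28

28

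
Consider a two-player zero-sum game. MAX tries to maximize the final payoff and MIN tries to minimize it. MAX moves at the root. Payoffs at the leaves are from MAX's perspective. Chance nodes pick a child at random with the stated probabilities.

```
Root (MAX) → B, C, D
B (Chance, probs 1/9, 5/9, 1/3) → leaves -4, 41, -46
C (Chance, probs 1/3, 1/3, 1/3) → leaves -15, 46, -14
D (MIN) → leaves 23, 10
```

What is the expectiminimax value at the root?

B (Chance): 1/9·-4 + 5/9·41 + 1/3·-46 = 7
C (Chance): 1/3·-15 + 1/3·46 + 1/3·-14 = 5.67
D (MIN): min(23, 10) = 10
Root (MAX): max(7, 5.67, 10) = 10

10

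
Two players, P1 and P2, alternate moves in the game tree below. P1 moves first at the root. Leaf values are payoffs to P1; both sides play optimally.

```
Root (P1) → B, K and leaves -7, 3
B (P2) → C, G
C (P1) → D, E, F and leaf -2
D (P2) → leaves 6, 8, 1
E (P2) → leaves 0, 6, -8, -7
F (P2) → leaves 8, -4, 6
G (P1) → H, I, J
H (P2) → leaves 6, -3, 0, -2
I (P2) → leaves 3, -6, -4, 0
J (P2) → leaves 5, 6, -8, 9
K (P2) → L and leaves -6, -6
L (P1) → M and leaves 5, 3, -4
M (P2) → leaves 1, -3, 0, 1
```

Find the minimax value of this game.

3

D (P2): min(6, 8, 1) = 1
E (P2): min(0, 6, -8, -7) = -8
F (P2): min(8, -4, 6) = -4
C (P1): max(1, -8, -4, -2) = 1
H (P2): min(6, -3, 0, -2) = -3
I (P2): min(3, -6, -4, 0) = -6
J (P2): min(5, 6, -8, 9) = -8
G (P1): max(-3, -6, -8) = -3
B (P2): min(1, -3) = -3
M (P2): min(1, -3, 0, 1) = -3
L (P1): max(-3, 5, 3, -4) = 5
K (P2): min(5, -6, -6) = -6
Root (P1): max(-3, -6, -7, 3) = 3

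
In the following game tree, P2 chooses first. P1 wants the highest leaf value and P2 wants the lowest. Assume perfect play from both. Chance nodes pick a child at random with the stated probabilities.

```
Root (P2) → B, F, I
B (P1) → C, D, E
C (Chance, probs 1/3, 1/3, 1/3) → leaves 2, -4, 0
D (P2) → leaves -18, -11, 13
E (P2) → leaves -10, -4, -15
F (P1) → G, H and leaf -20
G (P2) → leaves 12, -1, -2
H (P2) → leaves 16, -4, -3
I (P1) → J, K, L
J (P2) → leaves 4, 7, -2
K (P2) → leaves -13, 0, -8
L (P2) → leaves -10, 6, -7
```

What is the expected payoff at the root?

-2

C (Chance): 1/3·2 + 1/3·-4 + 1/3·0 = -0.67
D (P2): min(-18, -11, 13) = -18
E (P2): min(-10, -4, -15) = -15
B (P1): max(-0.67, -18, -15) = -0.67
G (P2): min(12, -1, -2) = -2
H (P2): min(16, -4, -3) = -4
F (P1): max(-2, -4, -20) = -2
J (P2): min(4, 7, -2) = -2
K (P2): min(-13, 0, -8) = -13
L (P2): min(-10, 6, -7) = -10
I (P1): max(-2, -13, -10) = -2
Root (P2): min(-0.67, -2, -2) = -2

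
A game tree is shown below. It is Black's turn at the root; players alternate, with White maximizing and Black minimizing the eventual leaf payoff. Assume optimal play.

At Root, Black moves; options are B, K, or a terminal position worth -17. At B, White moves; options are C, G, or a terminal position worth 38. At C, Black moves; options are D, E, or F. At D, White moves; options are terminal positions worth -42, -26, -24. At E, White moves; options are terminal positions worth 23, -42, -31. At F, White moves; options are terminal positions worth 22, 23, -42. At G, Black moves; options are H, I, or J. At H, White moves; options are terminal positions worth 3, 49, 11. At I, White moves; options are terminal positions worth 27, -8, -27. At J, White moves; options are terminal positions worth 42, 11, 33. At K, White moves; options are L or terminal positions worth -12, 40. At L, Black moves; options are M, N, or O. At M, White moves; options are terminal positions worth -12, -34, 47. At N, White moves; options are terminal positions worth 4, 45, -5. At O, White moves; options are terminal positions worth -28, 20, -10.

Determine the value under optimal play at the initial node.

-17

D (White): max(-42, -26, -24) = -24
E (White): max(23, -42, -31) = 23
F (White): max(22, 23, -42) = 23
C (Black): min(-24, 23, 23) = -24
H (White): max(3, 49, 11) = 49
I (White): max(27, -8, -27) = 27
J (White): max(42, 11, 33) = 42
G (Black): min(49, 27, 42) = 27
B (White): max(-24, 27, 38) = 38
M (White): max(-12, -34, 47) = 47
N (White): max(4, 45, -5) = 45
O (White): max(-28, 20, -10) = 20
L (Black): min(47, 45, 20) = 20
K (White): max(20, -12, 40) = 40
Root (Black): min(38, 40, -17) = -17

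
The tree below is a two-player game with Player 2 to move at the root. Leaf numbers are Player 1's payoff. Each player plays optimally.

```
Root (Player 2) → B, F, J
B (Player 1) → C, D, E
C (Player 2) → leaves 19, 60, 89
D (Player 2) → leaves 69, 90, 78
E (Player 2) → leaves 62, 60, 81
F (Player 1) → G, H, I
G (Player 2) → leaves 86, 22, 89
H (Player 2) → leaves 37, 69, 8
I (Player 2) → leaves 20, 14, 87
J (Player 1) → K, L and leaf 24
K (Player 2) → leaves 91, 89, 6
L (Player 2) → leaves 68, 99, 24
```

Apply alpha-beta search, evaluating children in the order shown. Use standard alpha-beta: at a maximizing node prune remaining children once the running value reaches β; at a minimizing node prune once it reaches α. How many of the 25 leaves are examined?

C [α=-∞,β=+∞]: v=19
D [α=19,β=+∞]: v=69
E [α=69,β=+∞]: v=62 after child 1 ≤ α → α-cutoff, skip 2
B [α=-∞,β=+∞]: v=69
G [α=-∞,β=69]: v=22
H [α=22,β=69]: v=8
I [α=22,β=69]: v=20 after child 1 ≤ α → α-cutoff, skip 2
F [α=-∞,β=69]: v=22
K [α=-∞,β=22]: v=6
L [α=6,β=22]: v=24
J [α=-∞,β=22]: v=24 after child 2 ≥ β → β-cutoff, skip 1
Root [α=-∞,β=+∞]: v=22
Leaves evaluated: 20 of 25.

20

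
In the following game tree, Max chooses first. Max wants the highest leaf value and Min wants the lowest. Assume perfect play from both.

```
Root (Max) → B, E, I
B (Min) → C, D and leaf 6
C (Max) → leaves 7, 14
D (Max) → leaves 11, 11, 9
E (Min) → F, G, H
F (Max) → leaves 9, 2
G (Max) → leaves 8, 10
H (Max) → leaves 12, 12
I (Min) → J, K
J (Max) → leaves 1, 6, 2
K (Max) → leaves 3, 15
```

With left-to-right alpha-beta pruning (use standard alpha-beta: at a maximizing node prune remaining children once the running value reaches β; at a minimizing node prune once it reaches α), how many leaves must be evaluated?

C [α=-∞,β=+∞]: v=14
D [α=-∞,β=14]: v=11
B [α=-∞,β=+∞]: v=6
F [α=6,β=+∞]: v=9
G [α=6,β=9]: v=10
H [α=6,β=9]: v=12 after child 1 ≥ β → β-cutoff, skip 1
E [α=6,β=+∞]: v=9
J [α=9,β=+∞]: v=6
I [α=9,β=+∞]: v=6 after child 1 ≤ α → α-cutoff, skip 1
Root [α=-∞,β=+∞]: v=9
Leaves evaluated: 14 of 17.

14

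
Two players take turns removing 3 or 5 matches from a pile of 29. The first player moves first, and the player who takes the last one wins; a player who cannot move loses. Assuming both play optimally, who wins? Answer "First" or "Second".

Mark each pile size as W (mover wins) or L (mover loses):
i:   0  1  2  3  4  5  6  7  8  9 10 11 12 13 14 15 16 17 18 19 20 21 22 23 24 25 26 27 28 29
     L  L  L  W  W  W  W  W  L  L  L  W  W  W  W  W  L  L  L  W  W  W  W  W  L  L  L  W  W  W
Position 29 is W, so the first player wins.

First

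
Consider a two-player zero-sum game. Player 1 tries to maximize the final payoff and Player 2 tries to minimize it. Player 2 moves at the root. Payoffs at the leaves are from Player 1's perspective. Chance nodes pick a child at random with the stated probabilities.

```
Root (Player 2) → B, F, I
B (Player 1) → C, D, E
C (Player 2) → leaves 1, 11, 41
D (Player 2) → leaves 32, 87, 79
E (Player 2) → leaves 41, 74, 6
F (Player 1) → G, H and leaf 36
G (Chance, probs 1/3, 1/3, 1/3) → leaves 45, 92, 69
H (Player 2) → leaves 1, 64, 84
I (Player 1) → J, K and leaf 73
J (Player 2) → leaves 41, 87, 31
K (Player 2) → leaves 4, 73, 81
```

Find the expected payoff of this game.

32

C (Player 2): min(1, 11, 41) = 1
D (Player 2): min(32, 87, 79) = 32
E (Player 2): min(41, 74, 6) = 6
B (Player 1): max(1, 32, 6) = 32
G (Chance): 1/3·45 + 1/3·92 + 1/3·69 = 68.67
H (Player 2): min(1, 64, 84) = 1
F (Player 1): max(68.67, 1, 36) = 68.67
J (Player 2): min(41, 87, 31) = 31
K (Player 2): min(4, 73, 81) = 4
I (Player 1): max(31, 4, 73) = 73
Root (Player 2): min(32, 68.67, 73) = 32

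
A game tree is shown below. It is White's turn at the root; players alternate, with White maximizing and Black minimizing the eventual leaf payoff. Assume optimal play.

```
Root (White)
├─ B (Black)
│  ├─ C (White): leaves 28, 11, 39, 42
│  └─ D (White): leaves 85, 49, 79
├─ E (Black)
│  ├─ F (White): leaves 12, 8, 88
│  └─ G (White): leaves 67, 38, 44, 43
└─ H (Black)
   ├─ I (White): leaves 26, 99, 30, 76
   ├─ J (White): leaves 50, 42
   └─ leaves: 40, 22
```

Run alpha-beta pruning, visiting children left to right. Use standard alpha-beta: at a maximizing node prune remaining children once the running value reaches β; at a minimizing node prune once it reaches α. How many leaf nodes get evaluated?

C [α=-∞,β=+∞]: v=42
D [α=-∞,β=42]: v=85 after child 1 ≥ β → β-cutoff, skip 2
B [α=-∞,β=+∞]: v=42
F [α=42,β=+∞]: v=88
G [α=42,β=88]: v=67
E [α=42,β=+∞]: v=67
I [α=67,β=+∞]: v=99
J [α=67,β=99]: v=50
H [α=67,β=+∞]: v=50 after child 2 ≤ α → α-cutoff, skip 2
Root [α=-∞,β=+∞]: v=67
Leaves evaluated: 18 of 22.

18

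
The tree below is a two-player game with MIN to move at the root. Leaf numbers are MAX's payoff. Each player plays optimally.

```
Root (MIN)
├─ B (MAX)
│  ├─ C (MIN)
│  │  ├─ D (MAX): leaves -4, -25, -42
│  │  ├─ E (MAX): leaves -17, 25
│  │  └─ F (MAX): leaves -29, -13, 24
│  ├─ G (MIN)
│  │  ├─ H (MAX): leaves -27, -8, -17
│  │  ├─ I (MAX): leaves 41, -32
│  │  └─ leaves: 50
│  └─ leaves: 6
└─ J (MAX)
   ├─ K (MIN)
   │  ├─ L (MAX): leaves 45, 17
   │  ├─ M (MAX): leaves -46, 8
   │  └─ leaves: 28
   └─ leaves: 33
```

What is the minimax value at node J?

L: max(45, 17) = 45
M: max(-46, 8) = 8
K: min(45, 8, 28) = 8
J: max(8, 33) = 33

33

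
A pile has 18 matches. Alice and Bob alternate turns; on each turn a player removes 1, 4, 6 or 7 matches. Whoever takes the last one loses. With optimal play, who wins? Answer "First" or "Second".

First

Compute winning (W) and losing (L) positions by backward induction:
i:   0  1  2  3  4  5  6  7  8  9 10 11 12 13 14 15 16 17 18
     W  L  W  L  W  W  L  W  W  W  W  L  W  W  L  W  L  W  W
Position 18 is W, so the first player wins.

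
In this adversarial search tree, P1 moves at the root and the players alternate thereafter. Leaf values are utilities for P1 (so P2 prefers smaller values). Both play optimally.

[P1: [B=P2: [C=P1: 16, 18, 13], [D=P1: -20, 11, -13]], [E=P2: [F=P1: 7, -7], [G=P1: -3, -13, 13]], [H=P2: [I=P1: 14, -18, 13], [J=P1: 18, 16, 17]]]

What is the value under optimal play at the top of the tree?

C (P1): max(16, 18, 13) = 18
D (P1): max(-20, 11, -13) = 11
B (P2): min(18, 11) = 11
F (P1): max(7, -7) = 7
G (P1): max(-3, -13, 13) = 13
E (P2): min(7, 13) = 7
I (P1): max(14, -18, 13) = 14
J (P1): max(18, 16, 17) = 18
H (P2): min(14, 18) = 14
Root (P1): max(11, 7, 14) = 14

14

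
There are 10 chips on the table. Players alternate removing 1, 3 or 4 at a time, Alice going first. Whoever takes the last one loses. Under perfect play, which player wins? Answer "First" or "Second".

Mark each pile size as W (mover wins) or L (mover loses):
i:   0  1  2  3  4  5  6  7  8  9 10
     W  L  W  L  W  W  W  W  L  W  L
Position 10 is L, so the second player wins.

Second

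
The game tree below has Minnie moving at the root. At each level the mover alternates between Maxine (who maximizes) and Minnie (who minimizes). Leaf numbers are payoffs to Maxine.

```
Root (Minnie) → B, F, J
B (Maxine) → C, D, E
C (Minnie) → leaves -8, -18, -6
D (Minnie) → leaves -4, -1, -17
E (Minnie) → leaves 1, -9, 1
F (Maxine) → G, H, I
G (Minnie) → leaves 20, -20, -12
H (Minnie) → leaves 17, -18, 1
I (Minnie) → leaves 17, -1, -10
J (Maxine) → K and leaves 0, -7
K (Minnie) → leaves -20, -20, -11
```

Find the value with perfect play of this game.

-10

C (Minnie): min(-8, -18, -6) = -18
D (Minnie): min(-4, -1, -17) = -17
E (Minnie): min(1, -9, 1) = -9
B (Maxine): max(-18, -17, -9) = -9
G (Minnie): min(20, -20, -12) = -20
H (Minnie): min(17, -18, 1) = -18
I (Minnie): min(17, -1, -10) = -10
F (Maxine): max(-20, -18, -10) = -10
K (Minnie): min(-20, -20, -11) = -20
J (Maxine): max(-20, 0, -7) = 0
Root (Minnie): min(-9, -10, 0) = -10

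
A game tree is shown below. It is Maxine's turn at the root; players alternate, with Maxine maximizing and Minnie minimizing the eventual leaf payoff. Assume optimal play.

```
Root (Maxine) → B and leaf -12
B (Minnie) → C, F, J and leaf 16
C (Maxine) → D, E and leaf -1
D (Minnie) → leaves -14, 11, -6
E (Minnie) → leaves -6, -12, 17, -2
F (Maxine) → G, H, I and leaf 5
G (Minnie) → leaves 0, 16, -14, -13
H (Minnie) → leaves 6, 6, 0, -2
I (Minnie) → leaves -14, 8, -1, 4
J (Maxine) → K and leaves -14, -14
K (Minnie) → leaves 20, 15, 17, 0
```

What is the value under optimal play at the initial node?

D (Minnie): min(-14, 11, -6) = -14
E (Minnie): min(-6, -12, 17, -2) = -12
C (Maxine): max(-14, -12, -1) = -1
G (Minnie): min(0, 16, -14, -13) = -14
H (Minnie): min(6, 6, 0, -2) = -2
I (Minnie): min(-14, 8, -1, 4) = -14
F (Maxine): max(-14, -2, -14, 5) = 5
K (Minnie): min(20, 15, 17, 0) = 0
J (Maxine): max(0, -14, -14) = 0
B (Minnie): min(-1, 5, 0, 16) = -1
Root (Maxine): max(-1, -12) = -1

-1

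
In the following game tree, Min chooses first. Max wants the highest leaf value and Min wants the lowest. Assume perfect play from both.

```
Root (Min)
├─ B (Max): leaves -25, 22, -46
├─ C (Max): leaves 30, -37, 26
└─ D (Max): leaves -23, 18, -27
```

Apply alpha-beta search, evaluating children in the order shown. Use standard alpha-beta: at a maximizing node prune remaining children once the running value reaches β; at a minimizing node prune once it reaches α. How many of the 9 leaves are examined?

7

B [α=-∞,β=+∞]: v=22
C [α=-∞,β=22]: v=30 after child 1 ≥ β → β-cutoff, skip 2
D [α=-∞,β=22]: v=18
Root [α=-∞,β=+∞]: v=18
Leaves evaluated: 7 of 9.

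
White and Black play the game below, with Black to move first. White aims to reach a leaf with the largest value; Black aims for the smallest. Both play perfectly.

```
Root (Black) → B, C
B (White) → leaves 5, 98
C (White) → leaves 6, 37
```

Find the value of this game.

37

B (White): max(5, 98) = 98
C (White): max(6, 37) = 37
Root (Black): min(98, 37) = 37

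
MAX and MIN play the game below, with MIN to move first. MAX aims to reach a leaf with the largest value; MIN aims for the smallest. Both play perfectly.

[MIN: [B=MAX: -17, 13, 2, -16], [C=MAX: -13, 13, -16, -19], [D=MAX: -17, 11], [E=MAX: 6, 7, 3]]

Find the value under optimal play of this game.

B (MAX): max(-17, 13, 2, -16) = 13
C (MAX): max(-13, 13, -16, -19) = 13
D (MAX): max(-17, 11) = 11
E (MAX): max(6, 7, 3) = 7
Root (MIN): min(13, 13, 11, 7) = 7

7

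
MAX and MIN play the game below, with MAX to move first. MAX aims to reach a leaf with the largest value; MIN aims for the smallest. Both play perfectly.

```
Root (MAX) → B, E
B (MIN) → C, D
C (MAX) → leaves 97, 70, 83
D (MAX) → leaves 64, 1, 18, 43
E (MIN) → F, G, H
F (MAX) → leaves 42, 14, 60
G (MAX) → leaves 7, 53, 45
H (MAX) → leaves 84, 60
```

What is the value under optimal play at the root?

64

C (MAX): max(97, 70, 83) = 97
D (MAX): max(64, 1, 18, 43) = 64
B (MIN): min(97, 64) = 64
F (MAX): max(42, 14, 60) = 60
G (MAX): max(7, 53, 45) = 53
H (MAX): max(84, 60) = 84
E (MIN): min(60, 53, 84) = 53
Root (MAX): max(64, 53) = 64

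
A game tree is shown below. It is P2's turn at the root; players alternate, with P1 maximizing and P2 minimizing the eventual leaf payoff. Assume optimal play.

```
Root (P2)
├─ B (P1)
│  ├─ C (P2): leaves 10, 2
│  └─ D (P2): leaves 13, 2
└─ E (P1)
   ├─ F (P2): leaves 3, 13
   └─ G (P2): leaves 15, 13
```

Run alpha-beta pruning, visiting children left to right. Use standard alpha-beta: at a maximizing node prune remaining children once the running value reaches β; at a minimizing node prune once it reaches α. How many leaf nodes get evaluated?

6

C [α=-∞,β=+∞]: v=2
D [α=2,β=+∞]: v=2
B [α=-∞,β=+∞]: v=2
F [α=-∞,β=2]: v=3
E [α=-∞,β=2]: v=3 after child 1 ≥ β → β-cutoff, skip 1
Root [α=-∞,β=+∞]: v=2
Leaves evaluated: 6 of 8.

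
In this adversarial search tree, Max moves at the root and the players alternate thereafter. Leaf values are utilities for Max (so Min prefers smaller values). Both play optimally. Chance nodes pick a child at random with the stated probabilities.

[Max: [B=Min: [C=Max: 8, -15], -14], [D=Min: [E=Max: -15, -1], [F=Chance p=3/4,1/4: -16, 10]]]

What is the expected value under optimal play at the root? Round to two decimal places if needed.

C (Max): max(8, -15) = 8
B (Min): min(8, -14) = -14
E (Max): max(-15, -1) = -1
F (Chance): 3/4·-16 + 1/4·10 = -9.5
D (Min): min(-1, -9.5) = -9.5
Root (Max): max(-14, -9.5) = -9.5

-9.5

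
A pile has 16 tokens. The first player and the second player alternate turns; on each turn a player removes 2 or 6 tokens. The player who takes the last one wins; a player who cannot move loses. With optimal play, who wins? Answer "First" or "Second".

W/L table (W = player to move can force a win):
i:   0  1  2  3  4  5  6  7  8  9 10 11 12 13 14 15 16
     L  L  W  W  L  L  W  W  L  L  W  W  L  L  W  W  L
Position 16 is L, so the second player wins.

Second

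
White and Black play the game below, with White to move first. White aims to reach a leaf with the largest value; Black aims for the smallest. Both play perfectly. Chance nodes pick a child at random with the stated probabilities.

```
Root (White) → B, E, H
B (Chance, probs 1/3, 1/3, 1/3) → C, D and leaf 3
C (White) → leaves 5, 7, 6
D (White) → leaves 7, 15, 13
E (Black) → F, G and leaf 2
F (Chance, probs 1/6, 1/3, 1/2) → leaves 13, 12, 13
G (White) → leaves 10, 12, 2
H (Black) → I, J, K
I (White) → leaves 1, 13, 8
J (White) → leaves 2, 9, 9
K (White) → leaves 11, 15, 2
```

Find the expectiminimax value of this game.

9

C (White): max(5, 7, 6) = 7
D (White): max(7, 15, 13) = 15
B (Chance): 1/3·7 + 1/3·15 + 1/3·3 = 8.33
F (Chance): 1/6·13 + 1/3·12 + 1/2·13 = 12.67
G (White): max(10, 12, 2) = 12
E (Black): min(12.67, 12, 2) = 2
I (White): max(1, 13, 8) = 13
J (White): max(2, 9, 9) = 9
K (White): max(11, 15, 2) = 15
H (Black): min(13, 9, 15) = 9
Root (White): max(8.33, 2, 9) = 9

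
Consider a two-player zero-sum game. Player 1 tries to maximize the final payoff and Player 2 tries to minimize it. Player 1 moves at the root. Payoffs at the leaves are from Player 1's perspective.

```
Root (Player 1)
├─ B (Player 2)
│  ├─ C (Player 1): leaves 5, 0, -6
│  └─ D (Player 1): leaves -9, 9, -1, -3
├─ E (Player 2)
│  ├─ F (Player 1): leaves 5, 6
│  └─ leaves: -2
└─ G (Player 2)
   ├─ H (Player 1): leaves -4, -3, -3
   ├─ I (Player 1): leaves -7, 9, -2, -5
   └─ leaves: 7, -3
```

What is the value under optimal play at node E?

F: max(5, 6) = 6
E: min(6, -2) = -2

-2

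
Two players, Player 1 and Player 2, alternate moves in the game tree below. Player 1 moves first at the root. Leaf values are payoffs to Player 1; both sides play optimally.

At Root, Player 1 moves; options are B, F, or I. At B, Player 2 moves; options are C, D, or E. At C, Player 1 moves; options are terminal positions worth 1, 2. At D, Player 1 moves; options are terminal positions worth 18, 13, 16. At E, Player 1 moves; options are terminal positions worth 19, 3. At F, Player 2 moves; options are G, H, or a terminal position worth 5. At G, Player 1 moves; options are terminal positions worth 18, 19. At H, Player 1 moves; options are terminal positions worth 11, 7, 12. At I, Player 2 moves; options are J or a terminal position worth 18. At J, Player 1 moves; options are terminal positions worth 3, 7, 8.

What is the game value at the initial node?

C (Player 1): max(1, 2) = 2
D (Player 1): max(18, 13, 16) = 18
E (Player 1): max(19, 3) = 19
B (Player 2): min(2, 18, 19) = 2
G (Player 1): max(18, 19) = 19
H (Player 1): max(11, 7, 12) = 12
F (Player 2): min(19, 12, 5) = 5
J (Player 1): max(3, 7, 8) = 8
I (Player 2): min(8, 18) = 8
Root (Player 1): max(2, 5, 8) = 8

8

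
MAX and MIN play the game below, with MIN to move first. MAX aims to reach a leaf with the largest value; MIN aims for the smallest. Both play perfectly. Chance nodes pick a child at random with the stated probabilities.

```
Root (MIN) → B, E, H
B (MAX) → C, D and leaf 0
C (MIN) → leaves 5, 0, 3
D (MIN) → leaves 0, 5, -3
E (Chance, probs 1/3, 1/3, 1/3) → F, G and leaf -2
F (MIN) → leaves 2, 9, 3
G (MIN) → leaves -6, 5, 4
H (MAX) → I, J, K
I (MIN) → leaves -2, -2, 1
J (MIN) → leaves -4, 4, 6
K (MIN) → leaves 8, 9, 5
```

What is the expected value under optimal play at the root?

C (MIN): min(5, 0, 3) = 0
D (MIN): min(0, 5, -3) = -3
B (MAX): max(0, -3, 0) = 0
F (MIN): min(2, 9, 3) = 2
G (MIN): min(-6, 5, 4) = -6
E (Chance): 1/3·2 + 1/3·-6 + 1/3·-2 = -2
I (MIN): min(-2, -2, 1) = -2
J (MIN): min(-4, 4, 6) = -4
K (MIN): min(8, 9, 5) = 5
H (MAX): max(-2, -4, 5) = 5
Root (MIN): min(0, -2, 5) = -2

-2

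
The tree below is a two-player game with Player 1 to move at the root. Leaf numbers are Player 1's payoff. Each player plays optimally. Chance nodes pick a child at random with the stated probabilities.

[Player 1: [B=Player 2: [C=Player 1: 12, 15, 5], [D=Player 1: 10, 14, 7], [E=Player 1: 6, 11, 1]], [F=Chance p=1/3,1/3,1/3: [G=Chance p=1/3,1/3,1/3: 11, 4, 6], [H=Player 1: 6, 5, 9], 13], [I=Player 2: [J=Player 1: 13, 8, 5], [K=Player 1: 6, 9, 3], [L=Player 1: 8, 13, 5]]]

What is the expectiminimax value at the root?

11

C (Player 1): max(12, 15, 5) = 15
D (Player 1): max(10, 14, 7) = 14
E (Player 1): max(6, 11, 1) = 11
B (Player 2): min(15, 14, 11) = 11
G (Chance): 1/3·11 + 1/3·4 + 1/3·6 = 7
H (Player 1): max(6, 5, 9) = 9
F (Chance): 1/3·7 + 1/3·9 + 1/3·13 = 9.67
J (Player 1): max(13, 8, 5) = 13
K (Player 1): max(6, 9, 3) = 9
L (Player 1): max(8, 13, 5) = 13
I (Player 2): min(13, 9, 13) = 9
Root (Player 1): max(11, 9.67, 9) = 11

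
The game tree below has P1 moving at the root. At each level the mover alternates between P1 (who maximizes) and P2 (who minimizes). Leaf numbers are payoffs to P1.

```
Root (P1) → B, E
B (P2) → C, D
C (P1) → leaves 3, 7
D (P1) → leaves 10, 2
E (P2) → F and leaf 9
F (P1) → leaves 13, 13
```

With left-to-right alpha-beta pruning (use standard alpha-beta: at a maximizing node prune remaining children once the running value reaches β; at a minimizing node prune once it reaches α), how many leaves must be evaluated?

6

C [α=-∞,β=+∞]: v=7
D [α=-∞,β=7]: v=10 after child 1 ≥ β → β-cutoff, skip 1
B [α=-∞,β=+∞]: v=7
F [α=7,β=+∞]: v=13
E [α=7,β=+∞]: v=9
Root [α=-∞,β=+∞]: v=9
Leaves evaluated: 6 of 7.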